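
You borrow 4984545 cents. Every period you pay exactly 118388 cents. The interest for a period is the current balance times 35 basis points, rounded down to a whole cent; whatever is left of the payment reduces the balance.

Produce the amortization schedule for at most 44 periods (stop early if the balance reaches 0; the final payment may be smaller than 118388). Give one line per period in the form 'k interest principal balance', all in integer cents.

1 17445 100943 4883602
2 17092 101296 4782306
3 16738 101650 4680656
4 16382 102006 4578650
5 16025 102363 4476287
6 15667 102721 4373566
7 15307 103081 4270485
8 14946 103442 4167043
9 14584 103804 4063239
10 14221 104167 3959072
11 13856 104532 3854540
12 13490 104898 3749642
13 13123 105265 3644377
14 12755 105633 3538744
15 12385 106003 3432741
16 12014 106374 3326367
17 11642 106746 3219621
18 11268 107120 3112501
19 10893 107495 3005006
20 10517 107871 2897135
21 10139 108249 2788886
22 9761 108627 2680259
23 9380 109008 2571251
24 8999 109389 2461862
25 8616 109772 2352090
26 8232 110156 2241934
27 7846 110542 2131392
28 7459 110929 2020463
29 7071 111317 1909146
30 6682 111706 1797440
31 6291 112097 1685343
32 5898 112490 1572853
33 5504 112884 1459969
34 5109 113279 1346690
35 4713 113675 1233015
36 4315 114073 1118942
37 3916 114472 1004470
38 3515 114873 889597
39 3113 115275 774322
40 2710 115678 658644
41 2305 116083 542561
42 1898 116490 426071
43 1491 116897 309174
44 1082 117306 191868

1. interest=⌊4984545·35/10000⌋=17445; principal=118388-17445=100943; balance=4984545-100943=4883602
2. interest=⌊4883602·35/10000⌋=17092; principal=118388-17092=101296; balance=4883602-101296=4782306
3. interest=⌊4782306·35/10000⌋=16738; principal=118388-16738=101650; balance=4782306-101650=4680656
4. interest=⌊4680656·35/10000⌋=16382; principal=118388-16382=102006; balance=4680656-102006=4578650
5. interest=⌊4578650·35/10000⌋=16025; principal=118388-16025=102363; balance=4578650-102363=4476287
6. interest=⌊4476287·35/10000⌋=15667; principal=118388-15667=102721; balance=4476287-102721=4373566
7. interest=⌊4373566·35/10000⌋=15307; principal=118388-15307=103081; balance=4373566-103081=4270485
8. interest=⌊4270485·35/10000⌋=14946; principal=118388-14946=103442; balance=4270485-103442=4167043
9. interest=⌊4167043·35/10000⌋=14584; principal=118388-14584=103804; balance=4167043-103804=4063239
10. interest=⌊4063239·35/10000⌋=14221; principal=118388-14221=104167; balance=4063239-104167=3959072
11. interest=⌊3959072·35/10000⌋=13856; principal=118388-13856=104532; balance=3959072-104532=3854540
12. interest=⌊3854540·35/10000⌋=13490; principal=118388-13490=104898; balance=3854540-104898=3749642
13. interest=⌊3749642·35/10000⌋=13123; principal=118388-13123=105265; balance=3749642-105265=3644377
14. interest=⌊3644377·35/10000⌋=12755; principal=118388-12755=105633; balance=3644377-105633=3538744
15. interest=⌊3538744·35/10000⌋=12385; principal=118388-12385=106003; balance=3538744-106003=3432741
16. interest=⌊3432741·35/10000⌋=12014; principal=118388-12014=106374; balance=3432741-106374=3326367
17. interest=⌊3326367·35/10000⌋=11642; principal=118388-11642=106746; balance=3326367-106746=3219621
18. interest=⌊3219621·35/10000⌋=11268; principal=118388-11268=107120; balance=3219621-107120=3112501
19. interest=⌊3112501·35/10000⌋=10893; principal=118388-10893=107495; balance=3112501-107495=3005006
20. interest=⌊3005006·35/10000⌋=10517; principal=118388-10517=107871; balance=3005006-107871=2897135
21. interest=⌊2897135·35/10000⌋=10139; principal=118388-10139=108249; balance=2897135-108249=2788886
22. interest=⌊2788886·35/10000⌋=9761; principal=118388-9761=108627; balance=2788886-108627=2680259
23. interest=⌊2680259·35/10000⌋=9380; principal=118388-9380=109008; balance=2680259-109008=2571251
24. interest=⌊2571251·35/10000⌋=8999; principal=118388-8999=109389; balance=2571251-109389=2461862
25. interest=⌊2461862·35/10000⌋=8616; principal=118388-8616=109772; balance=2461862-109772=2352090
26. interest=⌊2352090·35/10000⌋=8232; principal=118388-8232=110156; balance=2352090-110156=2241934
27. interest=⌊2241934·35/10000⌋=7846; principal=118388-7846=110542; balance=2241934-110542=2131392
28. interest=⌊2131392·35/10000⌋=7459; principal=118388-7459=110929; balance=2131392-110929=2020463
29. interest=⌊2020463·35/10000⌋=7071; principal=118388-7071=111317; balance=2020463-111317=1909146
30. interest=⌊1909146·35/10000⌋=6682; principal=118388-6682=111706; balance=1909146-111706=1797440
31. interest=⌊1797440·35/10000⌋=6291; principal=118388-6291=112097; balance=1797440-112097=1685343
32. interest=⌊1685343·35/10000⌋=5898; principal=118388-5898=112490; balance=1685343-112490=1572853
33. interest=⌊1572853·35/10000⌋=5504; principal=118388-5504=112884; balance=1572853-112884=1459969
34. interest=⌊1459969·35/10000⌋=5109; principal=118388-5109=113279; balance=1459969-113279=1346690
35. interest=⌊1346690·35/10000⌋=4713; principal=118388-4713=113675; balance=1346690-113675=1233015
36. interest=⌊1233015·35/10000⌋=4315; principal=118388-4315=114073; balance=1233015-114073=1118942
37. interest=⌊1118942·35/10000⌋=3916; principal=118388-3916=114472; balance=1118942-114472=1004470
38. interest=⌊1004470·35/10000⌋=3515; principal=118388-3515=114873; balance=1004470-114873=889597
39. interest=⌊889597·35/10000⌋=3113; principal=118388-3113=115275; balance=889597-115275=774322
40. interest=⌊774322·35/10000⌋=2710; principal=118388-2710=115678; balance=774322-115678=658644
41. interest=⌊658644·35/10000⌋=2305; principal=118388-2305=116083; balance=658644-116083=542561
42. interest=⌊542561·35/10000⌋=1898; principal=118388-1898=116490; balance=542561-116490=426071
43. interest=⌊426071·35/10000⌋=1491; principal=118388-1491=116897; balance=426071-116897=309174
44. interest=⌊309174·35/10000⌋=1082; principal=118388-1082=117306; balance=309174-117306=191868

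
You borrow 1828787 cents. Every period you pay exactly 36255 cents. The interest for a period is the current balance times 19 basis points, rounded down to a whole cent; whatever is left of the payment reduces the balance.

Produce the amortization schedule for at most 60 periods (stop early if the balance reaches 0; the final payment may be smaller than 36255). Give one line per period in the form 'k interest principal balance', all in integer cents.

1. interest=⌊1828787·19/10000⌋=3474; principal=36255-3474=32781; balance=1828787-32781=1796006
2. interest=⌊1796006·19/10000⌋=3412; principal=36255-3412=32843; balance=1796006-32843=1763163
3. interest=⌊1763163·19/10000⌋=3350; principal=36255-3350=32905; balance=1763163-32905=1730258
4. interest=⌊1730258·19/10000⌋=3287; principal=36255-3287=32968; balance=1730258-32968=1697290
5. interest=⌊1697290·19/10000⌋=3224; principal=36255-3224=33031; balance=1697290-33031=1664259
6. interest=⌊1664259·19/10000⌋=3162; principal=36255-3162=33093; balance=1664259-33093=1631166
7. interest=⌊1631166·19/10000⌋=3099; principal=36255-3099=33156; balance=1631166-33156=1598010
8. interest=⌊1598010·19/10000⌋=3036; principal=36255-3036=33219; balance=1598010-33219=1564791
9. interest=⌊1564791·19/10000⌋=2973; principal=36255-2973=33282; balance=1564791-33282=1531509
10. interest=⌊1531509·19/10000⌋=2909; principal=36255-2909=33346; balance=1531509-33346=1498163
11. interest=⌊1498163·19/10000⌋=2846; principal=36255-2846=33409; balance=1498163-33409=1464754
12. interest=⌊1464754·19/10000⌋=2783; principal=36255-2783=33472; balance=1464754-33472=1431282
13. interest=⌊1431282·19/10000⌋=2719; principal=36255-2719=33536; balance=1431282-33536=1397746
14. interest=⌊1397746·19/10000⌋=2655; principal=36255-2655=33600; balance=1397746-33600=1364146
15. interest=⌊1364146·19/10000⌋=2591; principal=36255-2591=33664; balance=1364146-33664=1330482
16. interest=⌊1330482·19/10000⌋=2527; principal=36255-2527=33728; balance=1330482-33728=1296754
17. interest=⌊1296754·19/10000⌋=2463; principal=36255-2463=33792; balance=1296754-33792=1262962
18. interest=⌊1262962·19/10000⌋=2399; principal=36255-2399=33856; balance=1262962-33856=1229106
19. interest=⌊1229106·19/10000⌋=2335; principal=36255-2335=33920; balance=1229106-33920=1195186
20. interest=⌊1195186·19/10000⌋=2270; principal=36255-2270=33985; balance=1195186-33985=1161201
21. interest=⌊1161201·19/10000⌋=2206; principal=36255-2206=34049; balance=1161201-34049=1127152
22. interest=⌊1127152·19/10000⌋=2141; principal=36255-2141=34114; balance=1127152-34114=1093038
23. interest=⌊1093038·19/10000⌋=2076; principal=36255-2076=34179; balance=1093038-34179=1058859
24. interest=⌊1058859·19/10000⌋=2011; principal=36255-2011=34244; balance=1058859-34244=1024615
25. interest=⌊1024615·19/10000⌋=1946; principal=36255-1946=34309; balance=1024615-34309=990306
26. interest=⌊990306·19/10000⌋=1881; principal=36255-1881=34374; balance=990306-34374=955932
27. interest=⌊955932·19/10000⌋=1816; principal=36255-1816=34439; balance=955932-34439=921493
28. interest=⌊921493·19/10000⌋=1750; principal=36255-1750=34505; balance=921493-34505=886988
29. interest=⌊886988·19/10000⌋=1685; principal=36255-1685=34570; balance=886988-34570=852418
30. interest=⌊852418·19/10000⌋=1619; principal=36255-1619=34636; balance=852418-34636=817782
31. interest=⌊817782·19/10000⌋=1553; principal=36255-1553=34702; balance=817782-34702=783080
32. interest=⌊783080·19/10000⌋=1487; principal=36255-1487=34768; balance=783080-34768=748312
33. interest=⌊748312·19/10000⌋=1421; principal=36255-1421=34834; balance=748312-34834=713478
34. interest=⌊713478·19/10000⌋=1355; principal=36255-1355=34900; balance=713478-34900=678578
35. interest=⌊678578·19/10000⌋=1289; principal=36255-1289=34966; balance=678578-34966=643612
36. interest=⌊643612·19/10000⌋=1222; principal=36255-1222=35033; balance=643612-35033=608579
37. interest=⌊608579·19/10000⌋=1156; principal=36255-1156=35099; balance=608579-35099=573480
38. interest=⌊573480·19/10000⌋=1089; principal=36255-1089=35166; balance=573480-35166=538314
39. interest=⌊538314·19/10000⌋=1022; principal=36255-1022=35233; balance=538314-35233=503081
40. interest=⌊503081·19/10000⌋=955; principal=36255-955=35300; balance=503081-35300=467781
41. interest=⌊467781·19/10000⌋=888; principal=36255-888=35367; balance=467781-35367=432414
42. interest=⌊432414·19/10000⌋=821; principal=36255-821=35434; balance=432414-35434=396980
43. interest=⌊396980·19/10000⌋=754; principal=36255-754=35501; balance=396980-35501=361479
44. interest=⌊361479·19/10000⌋=686; principal=36255-686=35569; balance=361479-35569=325910
45. interest=⌊325910·19/10000⌋=619; principal=36255-619=35636; balance=325910-35636=290274
46. interest=⌊290274·19/10000⌋=551; principal=36255-551=35704; balance=290274-35704=254570
47. interest=⌊254570·19/10000⌋=483; principal=36255-483=35772; balance=254570-35772=218798
48. interest=⌊218798·19/10000⌋=415; principal=36255-415=35840; balance=218798-35840=182958
49. interest=⌊182958·19/10000⌋=347; principal=36255-347=35908; balance=182958-35908=147050
50. interest=⌊147050·19/10000⌋=279; principal=36255-279=35976; balance=147050-35976=111074
51. interest=⌊111074·19/10000⌋=211; principal=36255-211=36044; balance=111074-36044=75030
52. interest=⌊75030·19/10000⌋=142; principal=36255-142=36113; balance=75030-36113=38917
53. interest=⌊38917·19/10000⌋=73; principal=36255-73=36182; balance=38917-36182=2735
54. interest=⌊2735·19/10000⌋=5; principal=min(36255-5,2735)=2735; balance=2735-2735=0

1 3474 32781 1796006
2 3412 32843 1763163
3 3350 32905 1730258
4 3287 32968 1697290
5 3224 33031 1664259
6 3162 33093 1631166
7 3099 33156 1598010
8 3036 33219 1564791
9 2973 33282 1531509
10 2909 33346 1498163
11 2846 33409 1464754
12 2783 33472 1431282
13 2719 33536 1397746
14 2655 33600 1364146
15 2591 33664 1330482
16 2527 33728 1296754
17 2463 33792 1262962
18 2399 33856 1229106
19 2335 33920 1195186
20 2270 33985 1161201
21 2206 34049 1127152
22 2141 34114 1093038
23 2076 34179 1058859
24 2011 34244 1024615
25 1946 34309 990306
26 1881 34374 955932
27 1816 34439 921493
28 1750 34505 886988
29 1685 34570 852418
30 1619 34636 817782
31 1553 34702 783080
32 1487 34768 748312
33 1421 34834 713478
34 1355 34900 678578
35 1289 34966 643612
36 1222 35033 608579
37 1156 35099 573480
38 1089 35166 538314
39 1022 35233 503081
40 955 35300 467781
41 888 35367 432414
42 821 35434 396980
43 754 35501 361479
44 686 35569 325910
45 619 35636 290274
46 551 35704 254570
47 483 35772 218798
48 415 35840 182958
49 347 35908 147050
50 279 35976 111074
51 211 36044 75030
52 142 36113 38917
53 73 36182 2735
54 5 2735 0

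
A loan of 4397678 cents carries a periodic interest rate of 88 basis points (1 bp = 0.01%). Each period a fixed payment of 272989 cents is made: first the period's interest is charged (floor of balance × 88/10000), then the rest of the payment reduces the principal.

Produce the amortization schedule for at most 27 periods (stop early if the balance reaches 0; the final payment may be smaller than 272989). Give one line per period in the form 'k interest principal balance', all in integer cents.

1. interest=⌊4397678·88/10000⌋=38699; principal=272989-38699=234290; balance=4397678-234290=4163388
2. interest=⌊4163388·88/10000⌋=36637; principal=272989-36637=236352; balance=4163388-236352=3927036
3. interest=⌊3927036·88/10000⌋=34557; principal=272989-34557=238432; balance=3927036-238432=3688604
4. interest=⌊3688604·88/10000⌋=32459; principal=272989-32459=240530; balance=3688604-240530=3448074
5. interest=⌊3448074·88/10000⌋=30343; principal=272989-30343=242646; balance=3448074-242646=3205428
6. interest=⌊3205428·88/10000⌋=28207; principal=272989-28207=244782; balance=3205428-244782=2960646
7. interest=⌊2960646·88/10000⌋=26053; principal=272989-26053=246936; balance=2960646-246936=2713710
8. interest=⌊2713710·88/10000⌋=23880; principal=272989-23880=249109; balance=2713710-249109=2464601
9. interest=⌊2464601·88/10000⌋=21688; principal=272989-21688=251301; balance=2464601-251301=2213300
10. interest=⌊2213300·88/10000⌋=19477; principal=272989-19477=253512; balance=2213300-253512=1959788
11. interest=⌊1959788·88/10000⌋=17246; principal=272989-17246=255743; balance=1959788-255743=1704045
12. interest=⌊1704045·88/10000⌋=14995; principal=272989-14995=257994; balance=1704045-257994=1446051
13. interest=⌊1446051·88/10000⌋=12725; principal=272989-12725=260264; balance=1446051-260264=1185787
14. interest=⌊1185787·88/10000⌋=10434; principal=272989-10434=262555; balance=1185787-262555=923232
15. interest=⌊923232·88/10000⌋=8124; principal=272989-8124=264865; balance=923232-264865=658367
16. interest=⌊658367·88/10000⌋=5793; principal=272989-5793=267196; balance=658367-267196=391171
17. interest=⌊391171·88/10000⌋=3442; principal=272989-3442=269547; balance=391171-269547=121624
18. interest=⌊121624·88/10000⌋=1070; principal=min(272989-1070,121624)=121624; balance=121624-121624=0

1 38699 234290 4163388
2 36637 236352 3927036
3 34557 238432 3688604
4 32459 240530 3448074
5 30343 242646 3205428
6 28207 244782 2960646
7 26053 246936 2713710
8 23880 249109 2464601
9 21688 251301 2213300
10 19477 253512 1959788
11 17246 255743 1704045
12 14995 257994 1446051
13 12725 260264 1185787
14 10434 262555 923232
15 8124 264865 658367
16 5793 267196 391171
17 3442 269547 121624
18 1070 121624 0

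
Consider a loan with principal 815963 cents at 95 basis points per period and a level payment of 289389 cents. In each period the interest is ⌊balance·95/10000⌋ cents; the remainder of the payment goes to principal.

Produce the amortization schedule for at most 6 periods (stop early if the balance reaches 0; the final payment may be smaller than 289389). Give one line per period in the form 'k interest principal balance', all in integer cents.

1 7751 281638 534325
2 5076 284313 250012
3 2375 250012 0

1. interest=⌊815963·95/10000⌋=7751; principal=289389-7751=281638; balance=815963-281638=534325
2. interest=⌊534325·95/10000⌋=5076; principal=289389-5076=284313; balance=534325-284313=250012
3. interest=⌊250012·95/10000⌋=2375; principal=min(289389-2375,250012)=250012; balance=250012-250012=0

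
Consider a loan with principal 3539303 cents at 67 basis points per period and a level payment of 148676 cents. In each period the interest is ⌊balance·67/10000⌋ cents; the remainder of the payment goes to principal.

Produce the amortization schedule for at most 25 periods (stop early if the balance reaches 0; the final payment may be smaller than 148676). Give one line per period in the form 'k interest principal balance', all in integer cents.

1 23713 124963 3414340
2 22876 125800 3288540
3 22033 126643 3161897
4 21184 127492 3034405
5 20330 128346 2906059
6 19470 129206 2776853
7 18604 130072 2646781
8 17733 130943 2515838
9 16856 131820 2384018
10 15972 132704 2251314
11 15083 133593 2117721
12 14188 134488 1983233
13 13287 135389 1847844
14 12380 136296 1711548
15 11467 137209 1574339
16 10548 138128 1436211
17 9622 139054 1297157
18 8690 139986 1157171
19 7753 140923 1016248
20 6808 141868 874380
21 5858 142818 731562
22 4901 143775 587787
23 3938 144738 443049
24 2968 145708 297341
25 1992 146684 150657

1. interest=⌊3539303·67/10000⌋=23713; principal=148676-23713=124963; balance=3539303-124963=3414340
2. interest=⌊3414340·67/10000⌋=22876; principal=148676-22876=125800; balance=3414340-125800=3288540
3. interest=⌊3288540·67/10000⌋=22033; principal=148676-22033=126643; balance=3288540-126643=3161897
4. interest=⌊3161897·67/10000⌋=21184; principal=148676-21184=127492; balance=3161897-127492=3034405
5. interest=⌊3034405·67/10000⌋=20330; principal=148676-20330=128346; balance=3034405-128346=2906059
6. interest=⌊2906059·67/10000⌋=19470; principal=148676-19470=129206; balance=2906059-129206=2776853
7. interest=⌊2776853·67/10000⌋=18604; principal=148676-18604=130072; balance=2776853-130072=2646781
8. interest=⌊2646781·67/10000⌋=17733; principal=148676-17733=130943; balance=2646781-130943=2515838
9. interest=⌊2515838·67/10000⌋=16856; principal=148676-16856=131820; balance=2515838-131820=2384018
10. interest=⌊2384018·67/10000⌋=15972; principal=148676-15972=132704; balance=2384018-132704=2251314
11. interest=⌊2251314·67/10000⌋=15083; principal=148676-15083=133593; balance=2251314-133593=2117721
12. interest=⌊2117721·67/10000⌋=14188; principal=148676-14188=134488; balance=2117721-134488=1983233
13. interest=⌊1983233·67/10000⌋=13287; principal=148676-13287=135389; balance=1983233-135389=1847844
14. interest=⌊1847844·67/10000⌋=12380; principal=148676-12380=136296; balance=1847844-136296=1711548
15. interest=⌊1711548·67/10000⌋=11467; principal=148676-11467=137209; balance=1711548-137209=1574339
16. interest=⌊1574339·67/10000⌋=10548; principal=148676-10548=138128; balance=1574339-138128=1436211
17. interest=⌊1436211·67/10000⌋=9622; principal=148676-9622=139054; balance=1436211-139054=1297157
18. interest=⌊1297157·67/10000⌋=8690; principal=148676-8690=139986; balance=1297157-139986=1157171
19. interest=⌊1157171·67/10000⌋=7753; principal=148676-7753=140923; balance=1157171-140923=1016248
20. interest=⌊1016248·67/10000⌋=6808; principal=148676-6808=141868; balance=1016248-141868=874380
21. interest=⌊874380·67/10000⌋=5858; principal=148676-5858=142818; balance=874380-142818=731562
22. interest=⌊731562·67/10000⌋=4901; principal=148676-4901=143775; balance=731562-143775=587787
23. interest=⌊587787·67/10000⌋=3938; principal=148676-3938=144738; balance=587787-144738=443049
24. interest=⌊443049·67/10000⌋=2968; principal=148676-2968=145708; balance=443049-145708=297341
25. interest=⌊297341·67/10000⌋=1992; principal=148676-1992=146684; balance=297341-146684=150657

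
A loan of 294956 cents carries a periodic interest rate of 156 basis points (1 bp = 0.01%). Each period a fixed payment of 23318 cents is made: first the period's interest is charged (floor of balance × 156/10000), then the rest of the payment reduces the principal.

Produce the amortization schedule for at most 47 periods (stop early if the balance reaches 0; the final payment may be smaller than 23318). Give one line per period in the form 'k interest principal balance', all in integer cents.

1 4601 18717 276239
2 4309 19009 257230
3 4012 19306 237924
4 3711 19607 218317
5 3405 19913 198404
6 3095 20223 178181
7 2779 20539 157642
8 2459 20859 136783
9 2133 21185 115598
10 1803 21515 94083
11 1467 21851 72232
12 1126 22192 50040
13 780 22538 27502
14 429 22889 4613
15 71 4613 0

1. interest=⌊294956·156/10000⌋=4601; principal=23318-4601=18717; balance=294956-18717=276239
2. interest=⌊276239·156/10000⌋=4309; principal=23318-4309=19009; balance=276239-19009=257230
3. interest=⌊257230·156/10000⌋=4012; principal=23318-4012=19306; balance=257230-19306=237924
4. interest=⌊237924·156/10000⌋=3711; principal=23318-3711=19607; balance=237924-19607=218317
5. interest=⌊218317·156/10000⌋=3405; principal=23318-3405=19913; balance=218317-19913=198404
6. interest=⌊198404·156/10000⌋=3095; principal=23318-3095=20223; balance=198404-20223=178181
7. interest=⌊178181·156/10000⌋=2779; principal=23318-2779=20539; balance=178181-20539=157642
8. interest=⌊157642·156/10000⌋=2459; principal=23318-2459=20859; balance=157642-20859=136783
9. interest=⌊136783·156/10000⌋=2133; principal=23318-2133=21185; balance=136783-21185=115598
10. interest=⌊115598·156/10000⌋=1803; principal=23318-1803=21515; balance=115598-21515=94083
11. interest=⌊94083·156/10000⌋=1467; principal=23318-1467=21851; balance=94083-21851=72232
12. interest=⌊72232·156/10000⌋=1126; principal=23318-1126=22192; balance=72232-22192=50040
13. interest=⌊50040·156/10000⌋=780; principal=23318-780=22538; balance=50040-22538=27502
14. interest=⌊27502·156/10000⌋=429; principal=23318-429=22889; balance=27502-22889=4613
15. interest=⌊4613·156/10000⌋=71; principal=min(23318-71,4613)=4613; balance=4613-4613=0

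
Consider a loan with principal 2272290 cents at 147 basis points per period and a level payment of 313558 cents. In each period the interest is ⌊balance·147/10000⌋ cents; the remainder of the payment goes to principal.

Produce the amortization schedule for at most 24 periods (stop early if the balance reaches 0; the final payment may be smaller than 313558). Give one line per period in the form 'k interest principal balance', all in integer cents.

1. interest=⌊2272290·147/10000⌋=33402; principal=313558-33402=280156; balance=2272290-280156=1992134
2. interest=⌊1992134·147/10000⌋=29284; principal=313558-29284=284274; balance=1992134-284274=1707860
3. interest=⌊1707860·147/10000⌋=25105; principal=313558-25105=288453; balance=1707860-288453=1419407
4. interest=⌊1419407·147/10000⌋=20865; principal=313558-20865=292693; balance=1419407-292693=1126714
5. interest=⌊1126714·147/10000⌋=16562; principal=313558-16562=296996; balance=1126714-296996=829718
6. interest=⌊829718·147/10000⌋=12196; principal=313558-12196=301362; balance=829718-301362=528356
7. interest=⌊528356·147/10000⌋=7766; principal=313558-7766=305792; balance=528356-305792=222564
8. interest=⌊222564·147/10000⌋=3271; principal=min(313558-3271,222564)=222564; balance=222564-222564=0

1 33402 280156 1992134
2 29284 284274 1707860
3 25105 288453 1419407
4 20865 292693 1126714
5 16562 296996 829718
6 12196 301362 528356
7 7766 305792 222564
8 3271 222564 0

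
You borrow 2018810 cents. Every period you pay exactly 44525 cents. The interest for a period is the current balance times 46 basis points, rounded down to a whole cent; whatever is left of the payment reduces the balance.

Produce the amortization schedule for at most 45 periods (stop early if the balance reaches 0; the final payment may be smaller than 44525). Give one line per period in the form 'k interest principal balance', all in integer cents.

1 9286 35239 1983571
2 9124 35401 1948170
3 8961 35564 1912606
4 8797 35728 1876878
5 8633 35892 1840986
6 8468 36057 1804929
7 8302 36223 1768706
8 8136 36389 1732317
9 7968 36557 1695760
10 7800 36725 1659035
11 7631 36894 1622141
12 7461 37064 1585077
13 7291 37234 1547843
14 7120 37405 1510438
15 6948 37577 1472861
16 6775 37750 1435111
17 6601 37924 1397187
18 6427 38098 1359089
19 6251 38274 1320815
20 6075 38450 1282365
21 5898 38627 1243738
22 5721 38804 1204934
23 5542 38983 1165951
24 5363 39162 1126789
25 5183 39342 1087447
26 5002 39523 1047924
27 4820 39705 1008219
28 4637 39888 968331
29 4454 40071 928260
30 4269 40256 888004
31 4084 40441 847563
32 3898 40627 806936
33 3711 40814 766122
34 3524 41001 725121
35 3335 41190 683931
36 3146 41379 642552
37 2955 41570 600982
38 2764 41761 559221
39 2572 41953 517268
40 2379 42146 475122
41 2185 42340 432782
42 1990 42535 390247
43 1795 42730 347517
44 1598 42927 304590
45 1401 43124 261466

1. interest=⌊2018810·46/10000⌋=9286; principal=44525-9286=35239; balance=2018810-35239=1983571
2. interest=⌊1983571·46/10000⌋=9124; principal=44525-9124=35401; balance=1983571-35401=1948170
3. interest=⌊1948170·46/10000⌋=8961; principal=44525-8961=35564; balance=1948170-35564=1912606
4. interest=⌊1912606·46/10000⌋=8797; principal=44525-8797=35728; balance=1912606-35728=1876878
5. interest=⌊1876878·46/10000⌋=8633; principal=44525-8633=35892; balance=1876878-35892=1840986
6. interest=⌊1840986·46/10000⌋=8468; principal=44525-8468=36057; balance=1840986-36057=1804929
7. interest=⌊1804929·46/10000⌋=8302; principal=44525-8302=36223; balance=1804929-36223=1768706
8. interest=⌊1768706·46/10000⌋=8136; principal=44525-8136=36389; balance=1768706-36389=1732317
9. interest=⌊1732317·46/10000⌋=7968; principal=44525-7968=36557; balance=1732317-36557=1695760
10. interest=⌊1695760·46/10000⌋=7800; principal=44525-7800=36725; balance=1695760-36725=1659035
11. interest=⌊1659035·46/10000⌋=7631; principal=44525-7631=36894; balance=1659035-36894=1622141
12. interest=⌊1622141·46/10000⌋=7461; principal=44525-7461=37064; balance=1622141-37064=1585077
13. interest=⌊1585077·46/10000⌋=7291; principal=44525-7291=37234; balance=1585077-37234=1547843
14. interest=⌊1547843·46/10000⌋=7120; principal=44525-7120=37405; balance=1547843-37405=1510438
15. interest=⌊1510438·46/10000⌋=6948; principal=44525-6948=37577; balance=1510438-37577=1472861
16. interest=⌊1472861·46/10000⌋=6775; principal=44525-6775=37750; balance=1472861-37750=1435111
17. interest=⌊1435111·46/10000⌋=6601; principal=44525-6601=37924; balance=1435111-37924=1397187
18. interest=⌊1397187·46/10000⌋=6427; principal=44525-6427=38098; balance=1397187-38098=1359089
19. interest=⌊1359089·46/10000⌋=6251; principal=44525-6251=38274; balance=1359089-38274=1320815
20. interest=⌊1320815·46/10000⌋=6075; principal=44525-6075=38450; balance=1320815-38450=1282365
21. interest=⌊1282365·46/10000⌋=5898; principal=44525-5898=38627; balance=1282365-38627=1243738
22. interest=⌊1243738·46/10000⌋=5721; principal=44525-5721=38804; balance=1243738-38804=1204934
23. interest=⌊1204934·46/10000⌋=5542; principal=44525-5542=38983; balance=1204934-38983=1165951
24. interest=⌊1165951·46/10000⌋=5363; principal=44525-5363=39162; balance=1165951-39162=1126789
25. interest=⌊1126789·46/10000⌋=5183; principal=44525-5183=39342; balance=1126789-39342=1087447
26. interest=⌊1087447·46/10000⌋=5002; principal=44525-5002=39523; balance=1087447-39523=1047924
27. interest=⌊1047924·46/10000⌋=4820; principal=44525-4820=39705; balance=1047924-39705=1008219
28. interest=⌊1008219·46/10000⌋=4637; principal=44525-4637=39888; balance=1008219-39888=968331
29. interest=⌊968331·46/10000⌋=4454; principal=44525-4454=40071; balance=968331-40071=928260
30. interest=⌊928260·46/10000⌋=4269; principal=44525-4269=40256; balance=928260-40256=888004
31. interest=⌊888004·46/10000⌋=4084; principal=44525-4084=40441; balance=888004-40441=847563
32. interest=⌊847563·46/10000⌋=3898; principal=44525-3898=40627; balance=847563-40627=806936
33. interest=⌊806936·46/10000⌋=3711; principal=44525-3711=40814; balance=806936-40814=766122
34. interest=⌊766122·46/10000⌋=3524; principal=44525-3524=41001; balance=766122-41001=725121
35. interest=⌊725121·46/10000⌋=3335; principal=44525-3335=41190; balance=725121-41190=683931
36. interest=⌊683931·46/10000⌋=3146; principal=44525-3146=41379; balance=683931-41379=642552
37. interest=⌊642552·46/10000⌋=2955; principal=44525-2955=41570; balance=642552-41570=600982
38. interest=⌊600982·46/10000⌋=2764; principal=44525-2764=41761; balance=600982-41761=559221
39. interest=⌊559221·46/10000⌋=2572; principal=44525-2572=41953; balance=559221-41953=517268
40. interest=⌊517268·46/10000⌋=2379; principal=44525-2379=42146; balance=517268-42146=475122
41. interest=⌊475122·46/10000⌋=2185; principal=44525-2185=42340; balance=475122-42340=432782
42. interest=⌊432782·46/10000⌋=1990; principal=44525-1990=42535; balance=432782-42535=390247
43. interest=⌊390247·46/10000⌋=1795; principal=44525-1795=42730; balance=390247-42730=347517
44. interest=⌊347517·46/10000⌋=1598; principal=44525-1598=42927; balance=347517-42927=304590
45. interest=⌊304590·46/10000⌋=1401; principal=44525-1401=43124; balance=304590-43124=261466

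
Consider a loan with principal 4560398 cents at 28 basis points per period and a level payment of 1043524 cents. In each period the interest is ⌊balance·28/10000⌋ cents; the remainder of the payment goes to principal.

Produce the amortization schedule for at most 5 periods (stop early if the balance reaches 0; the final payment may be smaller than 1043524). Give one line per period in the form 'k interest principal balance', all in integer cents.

1. interest=⌊4560398·28/10000⌋=12769; principal=1043524-12769=1030755; balance=4560398-1030755=3529643
2. interest=⌊3529643·28/10000⌋=9883; principal=1043524-9883=1033641; balance=3529643-1033641=2496002
3. interest=⌊2496002·28/10000⌋=6988; principal=1043524-6988=1036536; balance=2496002-1036536=1459466
4. interest=⌊1459466·28/10000⌋=4086; principal=1043524-4086=1039438; balance=1459466-1039438=420028
5. interest=⌊420028·28/10000⌋=1176; principal=min(1043524-1176,420028)=420028; balance=420028-420028=0

1 12769 1030755 3529643
2 9883 1033641 2496002
3 6988 1036536 1459466
4 4086 1039438 420028
5 1176 420028 0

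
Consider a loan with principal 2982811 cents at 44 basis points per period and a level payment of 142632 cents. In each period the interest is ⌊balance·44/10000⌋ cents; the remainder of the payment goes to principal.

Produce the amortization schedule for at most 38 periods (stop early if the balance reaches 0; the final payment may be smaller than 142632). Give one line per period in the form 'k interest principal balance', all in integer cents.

1 13124 129508 2853303
2 12554 130078 2723225
3 11982 130650 2592575
4 11407 131225 2461350
5 10829 131803 2329547
6 10250 132382 2197165
7 9667 132965 2064200
8 9082 133550 1930650
9 8494 134138 1796512
10 7904 134728 1661784
11 7311 135321 1526463
12 6716 135916 1390547
13 6118 136514 1254033
14 5517 137115 1116918
15 4914 137718 979200
16 4308 138324 840876
17 3699 138933 701943
18 3088 139544 562399
19 2474 140158 422241
20 1857 140775 281466
21 1238 141394 140072
22 616 140072 0

1. interest=⌊2982811·44/10000⌋=13124; principal=142632-13124=129508; balance=2982811-129508=2853303
2. interest=⌊2853303·44/10000⌋=12554; principal=142632-12554=130078; balance=2853303-130078=2723225
3. interest=⌊2723225·44/10000⌋=11982; principal=142632-11982=130650; balance=2723225-130650=2592575
4. interest=⌊2592575·44/10000⌋=11407; principal=142632-11407=131225; balance=2592575-131225=2461350
5. interest=⌊2461350·44/10000⌋=10829; principal=142632-10829=131803; balance=2461350-131803=2329547
6. interest=⌊2329547·44/10000⌋=10250; principal=142632-10250=132382; balance=2329547-132382=2197165
7. interest=⌊2197165·44/10000⌋=9667; principal=142632-9667=132965; balance=2197165-132965=2064200
8. interest=⌊2064200·44/10000⌋=9082; principal=142632-9082=133550; balance=2064200-133550=1930650
9. interest=⌊1930650·44/10000⌋=8494; principal=142632-8494=134138; balance=1930650-134138=1796512
10. interest=⌊1796512·44/10000⌋=7904; principal=142632-7904=134728; balance=1796512-134728=1661784
11. interest=⌊1661784·44/10000⌋=7311; principal=142632-7311=135321; balance=1661784-135321=1526463
12. interest=⌊1526463·44/10000⌋=6716; principal=142632-6716=135916; balance=1526463-135916=1390547
13. interest=⌊1390547·44/10000⌋=6118; principal=142632-6118=136514; balance=1390547-136514=1254033
14. interest=⌊1254033·44/10000⌋=5517; principal=142632-5517=137115; balance=1254033-137115=1116918
15. interest=⌊1116918·44/10000⌋=4914; principal=142632-4914=137718; balance=1116918-137718=979200
16. interest=⌊979200·44/10000⌋=4308; principal=142632-4308=138324; balance=979200-138324=840876
17. interest=⌊840876·44/10000⌋=3699; principal=142632-3699=138933; balance=840876-138933=701943
18. interest=⌊701943·44/10000⌋=3088; principal=142632-3088=139544; balance=701943-139544=562399
19. interest=⌊562399·44/10000⌋=2474; principal=142632-2474=140158; balance=562399-140158=422241
20. interest=⌊422241·44/10000⌋=1857; principal=142632-1857=140775; balance=422241-140775=281466
21. interest=⌊281466·44/10000⌋=1238; principal=142632-1238=141394; balance=281466-141394=140072
22. interest=⌊140072·44/10000⌋=616; principal=min(142632-616,140072)=140072; balance=140072-140072=0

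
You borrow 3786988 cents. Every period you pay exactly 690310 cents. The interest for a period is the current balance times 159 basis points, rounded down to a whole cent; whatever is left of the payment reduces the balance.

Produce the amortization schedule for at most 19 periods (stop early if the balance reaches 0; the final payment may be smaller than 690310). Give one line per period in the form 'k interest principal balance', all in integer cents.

1 60213 630097 3156891
2 50194 640116 2516775
3 40016 650294 1866481
4 29677 660633 1205848
5 19172 671138 534710
6 8501 534710 0

1. interest=⌊3786988·159/10000⌋=60213; principal=690310-60213=630097; balance=3786988-630097=3156891
2. interest=⌊3156891·159/10000⌋=50194; principal=690310-50194=640116; balance=3156891-640116=2516775
3. interest=⌊2516775·159/10000⌋=40016; principal=690310-40016=650294; balance=2516775-650294=1866481
4. interest=⌊1866481·159/10000⌋=29677; principal=690310-29677=660633; balance=1866481-660633=1205848
5. interest=⌊1205848·159/10000⌋=19172; principal=690310-19172=671138; balance=1205848-671138=534710
6. interest=⌊534710·159/10000⌋=8501; principal=min(690310-8501,534710)=534710; balance=534710-534710=0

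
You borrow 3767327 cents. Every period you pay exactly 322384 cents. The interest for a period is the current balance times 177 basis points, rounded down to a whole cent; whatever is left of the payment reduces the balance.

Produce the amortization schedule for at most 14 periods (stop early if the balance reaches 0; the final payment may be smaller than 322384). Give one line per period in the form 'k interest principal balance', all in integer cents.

1. interest=⌊3767327·177/10000⌋=66681; principal=322384-66681=255703; balance=3767327-255703=3511624
2. interest=⌊3511624·177/10000⌋=62155; principal=322384-62155=260229; balance=3511624-260229=3251395
3. interest=⌊3251395·177/10000⌋=57549; principal=322384-57549=264835; balance=3251395-264835=2986560
4. interest=⌊2986560·177/10000⌋=52862; principal=322384-52862=269522; balance=2986560-269522=2717038
5. interest=⌊2717038·177/10000⌋=48091; principal=322384-48091=274293; balance=2717038-274293=2442745
6. interest=⌊2442745·177/10000⌋=43236; principal=322384-43236=279148; balance=2442745-279148=2163597
7. interest=⌊2163597·177/10000⌋=38295; principal=322384-38295=284089; balance=2163597-284089=1879508
8. interest=⌊1879508·177/10000⌋=33267; principal=322384-33267=289117; balance=1879508-289117=1590391
9. interest=⌊1590391·177/10000⌋=28149; principal=322384-28149=294235; balance=1590391-294235=1296156
10. interest=⌊1296156·177/10000⌋=22941; principal=322384-22941=299443; balance=1296156-299443=996713
11. interest=⌊996713·177/10000⌋=17641; principal=322384-17641=304743; balance=996713-304743=691970
12. interest=⌊691970·177/10000⌋=12247; principal=322384-12247=310137; balance=691970-310137=381833
13. interest=⌊381833·177/10000⌋=6758; principal=322384-6758=315626; balance=381833-315626=66207
14. interest=⌊66207·177/10000⌋=1171; principal=min(322384-1171,66207)=66207; balance=66207-66207=0

1 66681 255703 3511624
2 62155 260229 3251395
3 57549 264835 2986560
4 52862 269522 2717038
5 48091 274293 2442745
6 43236 279148 2163597
7 38295 284089 1879508
8 33267 289117 1590391
9 28149 294235 1296156
10 22941 299443 996713
11 17641 304743 691970
12 12247 310137 381833
13 6758 315626 66207
14 1171 66207 0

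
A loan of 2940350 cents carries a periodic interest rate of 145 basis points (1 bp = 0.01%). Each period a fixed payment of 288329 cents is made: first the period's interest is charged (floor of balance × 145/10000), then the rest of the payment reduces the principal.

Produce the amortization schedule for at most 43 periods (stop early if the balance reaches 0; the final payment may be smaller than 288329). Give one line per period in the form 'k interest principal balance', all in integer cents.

1 42635 245694 2694656
2 39072 249257 2445399
3 35458 252871 2192528
4 31791 256538 1935990
5 28071 260258 1675732
6 24298 264031 1411701
7 20469 267860 1143841
8 16585 271744 872097
9 12645 275684 596413
10 8647 279682 316731
11 4592 283737 32994
12 478 32994 0

1. interest=⌊2940350·145/10000⌋=42635; principal=288329-42635=245694; balance=2940350-245694=2694656
2. interest=⌊2694656·145/10000⌋=39072; principal=288329-39072=249257; balance=2694656-249257=2445399
3. interest=⌊2445399·145/10000⌋=35458; principal=288329-35458=252871; balance=2445399-252871=2192528
4. interest=⌊2192528·145/10000⌋=31791; principal=288329-31791=256538; balance=2192528-256538=1935990
5. interest=⌊1935990·145/10000⌋=28071; principal=288329-28071=260258; balance=1935990-260258=1675732
6. interest=⌊1675732·145/10000⌋=24298; principal=288329-24298=264031; balance=1675732-264031=1411701
7. interest=⌊1411701·145/10000⌋=20469; principal=288329-20469=267860; balance=1411701-267860=1143841
8. interest=⌊1143841·145/10000⌋=16585; principal=288329-16585=271744; balance=1143841-271744=872097
9. interest=⌊872097·145/10000⌋=12645; principal=288329-12645=275684; balance=872097-275684=596413
10. interest=⌊596413·145/10000⌋=8647; principal=288329-8647=279682; balance=596413-279682=316731
11. interest=⌊316731·145/10000⌋=4592; principal=288329-4592=283737; balance=316731-283737=32994
12. interest=⌊32994·145/10000⌋=478; principal=min(288329-478,32994)=32994; balance=32994-32994=0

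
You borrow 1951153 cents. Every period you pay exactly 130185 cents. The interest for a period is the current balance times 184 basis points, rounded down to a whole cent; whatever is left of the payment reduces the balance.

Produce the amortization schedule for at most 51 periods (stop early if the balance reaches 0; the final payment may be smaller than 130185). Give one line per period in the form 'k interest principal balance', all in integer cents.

1 35901 94284 1856869
2 34166 96019 1760850
3 32399 97786 1663064
4 30600 99585 1563479
5 28768 101417 1462062
6 26901 103284 1358778
7 25001 105184 1253594
8 23066 107119 1146475
9 21095 109090 1037385
10 19087 111098 926287
11 17043 113142 813145
12 14961 115224 697921
13 12841 117344 580577
14 10682 119503 461074
15 8483 121702 339372
16 6244 123941 215431
17 3963 126222 89209
18 1641 89209 0

1. interest=⌊1951153·184/10000⌋=35901; principal=130185-35901=94284; balance=1951153-94284=1856869
2. interest=⌊1856869·184/10000⌋=34166; principal=130185-34166=96019; balance=1856869-96019=1760850
3. interest=⌊1760850·184/10000⌋=32399; principal=130185-32399=97786; balance=1760850-97786=1663064
4. interest=⌊1663064·184/10000⌋=30600; principal=130185-30600=99585; balance=1663064-99585=1563479
5. interest=⌊1563479·184/10000⌋=28768; principal=130185-28768=101417; balance=1563479-101417=1462062
6. interest=⌊1462062·184/10000⌋=26901; principal=130185-26901=103284; balance=1462062-103284=1358778
7. interest=⌊1358778·184/10000⌋=25001; principal=130185-25001=105184; balance=1358778-105184=1253594
8. interest=⌊1253594·184/10000⌋=23066; principal=130185-23066=107119; balance=1253594-107119=1146475
9. interest=⌊1146475·184/10000⌋=21095; principal=130185-21095=109090; balance=1146475-109090=1037385
10. interest=⌊1037385·184/10000⌋=19087; principal=130185-19087=111098; balance=1037385-111098=926287
11. interest=⌊926287·184/10000⌋=17043; principal=130185-17043=113142; balance=926287-113142=813145
12. interest=⌊813145·184/10000⌋=14961; principal=130185-14961=115224; balance=813145-115224=697921
13. interest=⌊697921·184/10000⌋=12841; principal=130185-12841=117344; balance=697921-117344=580577
14. interest=⌊580577·184/10000⌋=10682; principal=130185-10682=119503; balance=580577-119503=461074
15. interest=⌊461074·184/10000⌋=8483; principal=130185-8483=121702; balance=461074-121702=339372
16. interest=⌊339372·184/10000⌋=6244; principal=130185-6244=123941; balance=339372-123941=215431
17. interest=⌊215431·184/10000⌋=3963; principal=130185-3963=126222; balance=215431-126222=89209
18. interest=⌊89209·184/10000⌋=1641; principal=min(130185-1641,89209)=89209; balance=89209-89209=0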